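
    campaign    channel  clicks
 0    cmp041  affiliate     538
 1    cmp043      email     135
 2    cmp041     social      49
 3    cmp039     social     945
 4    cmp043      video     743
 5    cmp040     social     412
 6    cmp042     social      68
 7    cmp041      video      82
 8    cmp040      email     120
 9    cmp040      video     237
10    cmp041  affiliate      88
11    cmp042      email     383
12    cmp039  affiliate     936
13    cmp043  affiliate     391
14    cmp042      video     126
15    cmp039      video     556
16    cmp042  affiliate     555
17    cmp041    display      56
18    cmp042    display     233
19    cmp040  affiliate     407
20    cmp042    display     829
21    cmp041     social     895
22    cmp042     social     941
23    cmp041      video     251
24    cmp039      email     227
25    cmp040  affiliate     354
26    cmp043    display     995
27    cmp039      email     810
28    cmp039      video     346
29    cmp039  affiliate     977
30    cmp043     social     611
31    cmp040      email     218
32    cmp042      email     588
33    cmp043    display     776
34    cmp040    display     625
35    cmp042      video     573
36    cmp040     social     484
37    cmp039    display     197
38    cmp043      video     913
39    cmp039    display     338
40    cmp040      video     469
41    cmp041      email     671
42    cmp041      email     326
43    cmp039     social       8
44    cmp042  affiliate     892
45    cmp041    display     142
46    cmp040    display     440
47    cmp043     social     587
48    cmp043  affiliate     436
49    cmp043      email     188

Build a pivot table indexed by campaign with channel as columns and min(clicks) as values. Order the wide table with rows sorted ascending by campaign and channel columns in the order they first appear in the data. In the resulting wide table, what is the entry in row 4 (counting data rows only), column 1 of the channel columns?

With rows sorted ascending by campaign, row 4 is campaign=cmp042. channel columns in first-appearance order: affiliate, email, social, video, display; column 1 is affiliate.
Long rows with campaign=cmp042, channel=affiliate: min(555, 892) = 555.

555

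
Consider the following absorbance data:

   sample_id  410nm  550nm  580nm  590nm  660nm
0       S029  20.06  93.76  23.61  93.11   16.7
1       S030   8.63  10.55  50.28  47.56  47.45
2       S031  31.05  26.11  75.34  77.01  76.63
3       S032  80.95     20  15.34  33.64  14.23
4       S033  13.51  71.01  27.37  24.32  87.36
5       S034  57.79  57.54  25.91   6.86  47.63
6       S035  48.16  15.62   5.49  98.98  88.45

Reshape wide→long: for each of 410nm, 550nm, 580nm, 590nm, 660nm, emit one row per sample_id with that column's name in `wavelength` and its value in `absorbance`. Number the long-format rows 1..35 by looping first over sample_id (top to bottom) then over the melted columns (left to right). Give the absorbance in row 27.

57.54

35 rows total (7 × 5). Row 27: index ⌊(27-1)/5⌋ = 5 into sample_id → S034; (27-1) mod 5 = 1 into the melted columns → 550nm.
So row 27 is (S034, 550nm, 57.54); absorbance = 57.54.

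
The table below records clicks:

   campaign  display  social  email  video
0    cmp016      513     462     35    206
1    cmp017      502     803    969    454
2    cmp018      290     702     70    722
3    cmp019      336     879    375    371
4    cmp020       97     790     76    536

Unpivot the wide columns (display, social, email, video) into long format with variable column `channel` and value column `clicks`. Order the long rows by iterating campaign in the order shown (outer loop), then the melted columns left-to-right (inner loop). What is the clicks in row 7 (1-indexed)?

969

20 rows total (5 × 4). Row 7: index ⌊(7-1)/4⌋ = 1 into campaign → cmp017; (7-1) mod 4 = 2 into the melted columns → email.
So row 7 is (cmp017, email, 969); clicks = 969.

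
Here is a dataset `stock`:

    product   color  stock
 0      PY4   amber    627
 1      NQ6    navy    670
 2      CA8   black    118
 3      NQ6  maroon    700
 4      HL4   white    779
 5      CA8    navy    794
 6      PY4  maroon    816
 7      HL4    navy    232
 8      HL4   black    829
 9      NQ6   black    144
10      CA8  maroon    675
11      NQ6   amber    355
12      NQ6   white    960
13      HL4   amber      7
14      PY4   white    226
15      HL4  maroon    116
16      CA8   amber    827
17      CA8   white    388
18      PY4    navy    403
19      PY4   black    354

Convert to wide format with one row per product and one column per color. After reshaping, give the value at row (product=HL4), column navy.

232

Wide layout: rows indexed by product, columns are the 5 distinct color values (amber, navy, black, maroon, white).
Cell (product=HL4, color=navy) draws from the long row where product=HL4 and color=navy, which has stock=232.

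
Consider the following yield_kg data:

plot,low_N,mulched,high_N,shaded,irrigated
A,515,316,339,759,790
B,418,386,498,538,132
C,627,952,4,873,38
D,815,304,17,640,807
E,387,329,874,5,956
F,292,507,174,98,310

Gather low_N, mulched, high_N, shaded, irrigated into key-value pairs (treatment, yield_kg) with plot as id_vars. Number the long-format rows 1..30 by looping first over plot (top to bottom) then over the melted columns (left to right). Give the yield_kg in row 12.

952

30 rows total (6 × 5). Row 12: index ⌊(12-1)/5⌋ = 2 into plot → C; (12-1) mod 5 = 1 into the melted columns → mulched.
So row 12 is (C, mulched, 952); yield_kg = 952.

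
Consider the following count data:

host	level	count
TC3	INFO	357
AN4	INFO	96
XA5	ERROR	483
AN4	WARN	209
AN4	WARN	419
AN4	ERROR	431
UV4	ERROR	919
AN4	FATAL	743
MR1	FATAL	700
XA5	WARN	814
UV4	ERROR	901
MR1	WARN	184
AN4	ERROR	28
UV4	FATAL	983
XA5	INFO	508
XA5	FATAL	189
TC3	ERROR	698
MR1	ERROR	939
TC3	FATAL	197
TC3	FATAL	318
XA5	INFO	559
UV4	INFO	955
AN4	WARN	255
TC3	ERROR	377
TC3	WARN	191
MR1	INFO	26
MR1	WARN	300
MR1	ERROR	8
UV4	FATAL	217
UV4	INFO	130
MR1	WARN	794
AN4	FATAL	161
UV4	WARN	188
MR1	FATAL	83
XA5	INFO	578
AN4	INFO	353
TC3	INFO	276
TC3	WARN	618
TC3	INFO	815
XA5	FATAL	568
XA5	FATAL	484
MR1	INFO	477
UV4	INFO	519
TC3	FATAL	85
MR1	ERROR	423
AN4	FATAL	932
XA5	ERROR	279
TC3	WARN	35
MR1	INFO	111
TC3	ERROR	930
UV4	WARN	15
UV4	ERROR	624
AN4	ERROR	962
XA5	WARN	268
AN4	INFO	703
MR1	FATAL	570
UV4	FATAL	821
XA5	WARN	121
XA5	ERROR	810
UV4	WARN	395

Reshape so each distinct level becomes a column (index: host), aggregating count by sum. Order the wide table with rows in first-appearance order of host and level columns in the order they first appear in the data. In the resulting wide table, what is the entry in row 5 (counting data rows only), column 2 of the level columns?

With rows in first-appearance order of host, row 5 is host=MR1. level columns in first-appearance order: INFO, ERROR, WARN, FATAL; column 2 is ERROR.
Long rows with host=MR1, level=ERROR: 939 + 8 + 423 = 1370.

1370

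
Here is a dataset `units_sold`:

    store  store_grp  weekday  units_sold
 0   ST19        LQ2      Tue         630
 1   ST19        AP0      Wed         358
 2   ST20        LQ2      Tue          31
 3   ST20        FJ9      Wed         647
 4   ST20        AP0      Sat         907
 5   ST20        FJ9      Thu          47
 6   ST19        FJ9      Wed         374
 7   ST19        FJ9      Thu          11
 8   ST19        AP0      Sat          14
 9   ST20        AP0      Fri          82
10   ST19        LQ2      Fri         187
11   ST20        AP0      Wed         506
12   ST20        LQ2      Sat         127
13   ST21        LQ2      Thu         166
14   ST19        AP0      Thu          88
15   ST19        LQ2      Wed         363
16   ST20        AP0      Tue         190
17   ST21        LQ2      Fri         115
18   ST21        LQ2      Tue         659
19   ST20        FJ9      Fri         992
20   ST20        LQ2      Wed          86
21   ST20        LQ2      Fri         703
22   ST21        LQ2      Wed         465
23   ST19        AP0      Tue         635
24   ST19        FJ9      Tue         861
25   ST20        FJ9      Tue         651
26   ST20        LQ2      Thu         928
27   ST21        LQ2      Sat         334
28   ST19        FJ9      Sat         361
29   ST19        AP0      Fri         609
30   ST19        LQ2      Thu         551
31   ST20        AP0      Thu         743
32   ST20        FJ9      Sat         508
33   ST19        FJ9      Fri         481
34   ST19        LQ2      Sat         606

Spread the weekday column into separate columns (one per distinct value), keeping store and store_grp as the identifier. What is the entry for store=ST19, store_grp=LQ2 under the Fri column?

Wide layout: rows indexed by store and store_grp, columns are the 5 distinct weekday values (Tue, Wed, Sat, Thu, Fri).
Cell (store=ST19, store_grp=LQ2, weekday=Fri) draws from the long row where store=ST19, store_grp=LQ2 and weekday=Fri, which has units_sold=187.

187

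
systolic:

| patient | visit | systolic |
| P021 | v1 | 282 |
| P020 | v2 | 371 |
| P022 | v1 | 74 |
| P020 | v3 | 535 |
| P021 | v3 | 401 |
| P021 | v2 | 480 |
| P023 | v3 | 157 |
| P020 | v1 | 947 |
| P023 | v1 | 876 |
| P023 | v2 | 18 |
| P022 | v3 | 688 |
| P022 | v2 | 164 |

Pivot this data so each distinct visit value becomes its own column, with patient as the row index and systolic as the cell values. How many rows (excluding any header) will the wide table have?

4

4 distinct patient values → 4 rows.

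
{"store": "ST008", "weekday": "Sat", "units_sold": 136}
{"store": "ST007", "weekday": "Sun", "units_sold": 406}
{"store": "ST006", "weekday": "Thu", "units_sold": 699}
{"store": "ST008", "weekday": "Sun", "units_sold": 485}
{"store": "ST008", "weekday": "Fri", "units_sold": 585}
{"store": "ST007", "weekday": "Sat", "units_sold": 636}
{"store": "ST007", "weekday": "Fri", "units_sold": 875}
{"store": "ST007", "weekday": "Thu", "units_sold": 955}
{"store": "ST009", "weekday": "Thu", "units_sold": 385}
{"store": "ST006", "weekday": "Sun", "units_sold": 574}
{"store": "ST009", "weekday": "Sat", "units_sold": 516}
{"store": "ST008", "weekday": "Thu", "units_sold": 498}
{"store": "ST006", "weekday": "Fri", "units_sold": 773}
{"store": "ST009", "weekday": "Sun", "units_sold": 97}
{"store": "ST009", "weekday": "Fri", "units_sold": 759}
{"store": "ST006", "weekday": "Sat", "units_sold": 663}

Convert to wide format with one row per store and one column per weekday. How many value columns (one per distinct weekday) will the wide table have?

4

4 distinct weekday values: Fri, Sun, Sat, Thu.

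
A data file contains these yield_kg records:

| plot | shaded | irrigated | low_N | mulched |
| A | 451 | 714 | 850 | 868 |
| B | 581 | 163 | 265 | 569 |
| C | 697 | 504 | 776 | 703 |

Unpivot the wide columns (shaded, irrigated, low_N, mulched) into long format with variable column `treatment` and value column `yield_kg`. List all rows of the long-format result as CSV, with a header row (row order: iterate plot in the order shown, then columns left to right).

Each (plot, column) pair becomes one row: 3 × 4 = 12 rows.
For example, (A, shaded) → yield_kg=451.

plot,treatment,yield_kg
A,shaded,451
A,irrigated,714
A,low_N,850
A,mulched,868
B,shaded,581
B,irrigated,163
B,low_N,265
B,mulched,569
C,shaded,697
C,irrigated,504
C,low_N,776
C,mulched,703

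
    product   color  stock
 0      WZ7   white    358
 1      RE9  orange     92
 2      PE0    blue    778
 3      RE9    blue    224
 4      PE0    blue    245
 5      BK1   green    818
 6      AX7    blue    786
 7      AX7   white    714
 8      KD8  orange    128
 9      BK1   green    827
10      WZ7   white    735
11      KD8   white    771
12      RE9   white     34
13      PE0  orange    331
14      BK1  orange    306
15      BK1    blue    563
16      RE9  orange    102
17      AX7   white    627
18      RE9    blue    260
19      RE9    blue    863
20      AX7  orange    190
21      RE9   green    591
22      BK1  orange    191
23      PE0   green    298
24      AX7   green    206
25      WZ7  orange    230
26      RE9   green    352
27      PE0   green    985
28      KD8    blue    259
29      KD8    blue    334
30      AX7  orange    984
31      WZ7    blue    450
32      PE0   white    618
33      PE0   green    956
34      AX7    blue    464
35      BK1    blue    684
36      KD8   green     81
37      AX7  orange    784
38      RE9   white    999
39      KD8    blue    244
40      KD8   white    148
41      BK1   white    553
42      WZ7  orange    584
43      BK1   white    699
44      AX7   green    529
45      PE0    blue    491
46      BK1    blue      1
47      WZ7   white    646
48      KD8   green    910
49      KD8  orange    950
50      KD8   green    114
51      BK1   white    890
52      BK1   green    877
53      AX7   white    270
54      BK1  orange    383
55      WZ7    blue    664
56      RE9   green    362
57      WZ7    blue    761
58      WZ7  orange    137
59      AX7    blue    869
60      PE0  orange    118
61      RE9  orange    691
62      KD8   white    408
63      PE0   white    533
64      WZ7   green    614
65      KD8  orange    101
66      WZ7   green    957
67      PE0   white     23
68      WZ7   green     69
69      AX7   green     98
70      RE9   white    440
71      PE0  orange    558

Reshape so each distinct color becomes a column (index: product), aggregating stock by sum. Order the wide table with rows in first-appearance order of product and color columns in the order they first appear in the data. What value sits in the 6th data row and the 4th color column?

1105

With rows in first-appearance order of product, row 6 is product=KD8. color columns in first-appearance order: white, orange, blue, green; column 4 is green.
Long rows with product=KD8, color=green: 81 + 910 + 114 = 1105.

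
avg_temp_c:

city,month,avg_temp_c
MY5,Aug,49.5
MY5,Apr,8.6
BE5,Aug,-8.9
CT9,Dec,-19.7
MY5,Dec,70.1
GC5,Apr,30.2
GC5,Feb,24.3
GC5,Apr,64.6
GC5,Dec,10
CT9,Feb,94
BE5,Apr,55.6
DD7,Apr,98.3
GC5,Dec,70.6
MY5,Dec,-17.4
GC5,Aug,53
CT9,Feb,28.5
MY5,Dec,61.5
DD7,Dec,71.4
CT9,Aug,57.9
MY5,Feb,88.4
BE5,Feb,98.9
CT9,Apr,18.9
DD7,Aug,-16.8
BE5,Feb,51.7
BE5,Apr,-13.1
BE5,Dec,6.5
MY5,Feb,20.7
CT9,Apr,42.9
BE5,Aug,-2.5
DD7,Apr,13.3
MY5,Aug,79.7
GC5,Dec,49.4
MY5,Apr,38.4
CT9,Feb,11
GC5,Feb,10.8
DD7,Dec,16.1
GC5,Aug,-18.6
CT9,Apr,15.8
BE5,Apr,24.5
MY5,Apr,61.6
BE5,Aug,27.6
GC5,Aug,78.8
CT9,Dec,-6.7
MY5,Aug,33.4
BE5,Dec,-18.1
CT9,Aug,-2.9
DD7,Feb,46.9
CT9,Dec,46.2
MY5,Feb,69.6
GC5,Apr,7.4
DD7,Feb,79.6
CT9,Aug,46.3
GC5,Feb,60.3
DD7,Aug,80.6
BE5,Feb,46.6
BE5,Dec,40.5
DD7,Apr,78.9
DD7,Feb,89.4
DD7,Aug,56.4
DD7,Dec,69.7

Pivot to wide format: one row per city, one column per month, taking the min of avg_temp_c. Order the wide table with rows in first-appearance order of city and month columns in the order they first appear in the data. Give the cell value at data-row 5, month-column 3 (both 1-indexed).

With rows in first-appearance order of city, row 5 is city=DD7. month columns in first-appearance order: Aug, Apr, Dec, Feb; column 3 is Dec.
Long rows with city=DD7, month=Dec: min(71.4, 16.1, 69.7) = 16.1.

16.1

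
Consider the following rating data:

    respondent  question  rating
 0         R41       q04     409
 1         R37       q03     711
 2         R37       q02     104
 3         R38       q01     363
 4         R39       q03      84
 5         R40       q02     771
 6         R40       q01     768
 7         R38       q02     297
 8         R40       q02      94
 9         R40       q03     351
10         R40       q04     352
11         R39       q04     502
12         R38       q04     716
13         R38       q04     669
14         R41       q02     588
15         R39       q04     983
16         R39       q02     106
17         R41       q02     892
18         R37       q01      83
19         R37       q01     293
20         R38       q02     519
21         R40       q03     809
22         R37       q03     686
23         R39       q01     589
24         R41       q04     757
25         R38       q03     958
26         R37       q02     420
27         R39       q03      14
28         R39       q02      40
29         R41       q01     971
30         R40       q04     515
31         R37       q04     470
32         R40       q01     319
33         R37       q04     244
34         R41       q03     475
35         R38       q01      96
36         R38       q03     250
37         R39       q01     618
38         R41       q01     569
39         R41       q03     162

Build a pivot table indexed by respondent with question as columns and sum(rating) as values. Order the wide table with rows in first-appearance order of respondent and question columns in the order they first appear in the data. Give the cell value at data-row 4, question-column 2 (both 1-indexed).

98

With rows in first-appearance order of respondent, row 4 is respondent=R39. question columns in first-appearance order: q04, q03, q02, q01; column 2 is q03.
Long rows with respondent=R39, question=q03: 84 + 14 = 98.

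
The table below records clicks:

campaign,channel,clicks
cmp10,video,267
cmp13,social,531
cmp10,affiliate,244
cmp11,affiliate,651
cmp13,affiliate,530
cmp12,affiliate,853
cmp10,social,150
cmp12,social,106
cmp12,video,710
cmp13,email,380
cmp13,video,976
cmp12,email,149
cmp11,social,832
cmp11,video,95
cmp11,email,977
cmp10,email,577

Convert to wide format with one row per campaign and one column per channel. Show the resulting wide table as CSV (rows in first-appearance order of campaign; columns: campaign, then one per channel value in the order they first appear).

campaign,video,social,affiliate,email
cmp10,267,150,244,577
cmp13,976,531,530,380
cmp11,95,832,651,977
cmp12,710,106,853,149

Columns: campaign plus the 4 distinct channel values (video, social, affiliate, email).
For example, row cmp10 column video takes clicks=267 from the long row (cmp10, video).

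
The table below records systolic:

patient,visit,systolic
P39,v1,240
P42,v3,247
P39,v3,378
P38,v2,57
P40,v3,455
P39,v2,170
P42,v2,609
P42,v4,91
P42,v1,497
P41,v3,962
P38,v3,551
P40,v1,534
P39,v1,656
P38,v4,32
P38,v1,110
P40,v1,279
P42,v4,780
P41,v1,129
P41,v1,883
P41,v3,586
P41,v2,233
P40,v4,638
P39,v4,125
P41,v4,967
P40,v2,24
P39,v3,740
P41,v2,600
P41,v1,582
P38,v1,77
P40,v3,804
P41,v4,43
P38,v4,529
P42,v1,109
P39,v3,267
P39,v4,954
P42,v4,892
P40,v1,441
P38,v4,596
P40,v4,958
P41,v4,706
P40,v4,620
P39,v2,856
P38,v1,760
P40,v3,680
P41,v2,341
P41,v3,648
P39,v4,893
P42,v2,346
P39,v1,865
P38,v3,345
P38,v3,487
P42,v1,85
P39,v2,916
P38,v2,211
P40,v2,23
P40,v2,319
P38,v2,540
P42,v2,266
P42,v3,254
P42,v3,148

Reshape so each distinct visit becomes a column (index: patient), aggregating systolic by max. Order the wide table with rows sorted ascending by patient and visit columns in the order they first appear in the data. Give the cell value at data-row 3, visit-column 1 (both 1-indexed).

534

With rows sorted ascending by patient, row 3 is patient=P40. visit columns in first-appearance order: v1, v3, v2, v4; column 1 is v1.
Long rows with patient=P40, visit=v1: max(534, 279, 441) = 534.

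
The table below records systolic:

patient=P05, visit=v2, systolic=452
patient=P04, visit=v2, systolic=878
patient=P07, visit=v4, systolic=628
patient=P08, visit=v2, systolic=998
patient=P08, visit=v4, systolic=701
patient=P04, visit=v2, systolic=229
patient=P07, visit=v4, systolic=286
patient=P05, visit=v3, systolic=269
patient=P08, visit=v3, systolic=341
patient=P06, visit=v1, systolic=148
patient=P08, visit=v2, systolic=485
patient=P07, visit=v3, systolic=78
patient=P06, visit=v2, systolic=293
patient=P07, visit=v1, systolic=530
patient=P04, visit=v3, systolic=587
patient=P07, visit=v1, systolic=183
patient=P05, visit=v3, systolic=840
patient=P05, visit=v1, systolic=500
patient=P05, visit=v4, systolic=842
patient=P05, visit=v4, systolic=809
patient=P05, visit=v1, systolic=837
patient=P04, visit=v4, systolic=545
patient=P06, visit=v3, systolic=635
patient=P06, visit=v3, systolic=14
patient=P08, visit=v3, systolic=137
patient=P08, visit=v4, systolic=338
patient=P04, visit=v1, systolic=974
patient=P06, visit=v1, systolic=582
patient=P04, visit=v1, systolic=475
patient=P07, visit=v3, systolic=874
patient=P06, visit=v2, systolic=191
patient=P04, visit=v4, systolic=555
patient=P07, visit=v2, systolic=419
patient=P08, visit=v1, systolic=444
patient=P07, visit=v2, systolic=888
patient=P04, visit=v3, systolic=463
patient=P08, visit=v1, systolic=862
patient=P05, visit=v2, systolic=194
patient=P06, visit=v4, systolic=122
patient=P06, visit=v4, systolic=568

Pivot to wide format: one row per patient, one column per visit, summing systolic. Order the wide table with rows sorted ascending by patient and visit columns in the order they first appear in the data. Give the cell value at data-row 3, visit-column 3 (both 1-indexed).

With rows sorted ascending by patient, row 3 is patient=P06. visit columns in first-appearance order: v2, v4, v3, v1; column 3 is v3.
Long rows with patient=P06, visit=v3: 635 + 14 = 649.

649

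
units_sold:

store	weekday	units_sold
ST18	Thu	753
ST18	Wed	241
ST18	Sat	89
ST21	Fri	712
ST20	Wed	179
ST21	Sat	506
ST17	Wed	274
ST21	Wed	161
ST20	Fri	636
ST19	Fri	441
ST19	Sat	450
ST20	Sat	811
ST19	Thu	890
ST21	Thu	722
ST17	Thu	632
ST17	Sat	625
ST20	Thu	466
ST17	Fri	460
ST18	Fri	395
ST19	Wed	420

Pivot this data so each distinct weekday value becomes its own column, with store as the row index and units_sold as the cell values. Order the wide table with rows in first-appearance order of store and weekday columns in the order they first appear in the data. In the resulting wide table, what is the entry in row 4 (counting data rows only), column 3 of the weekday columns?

With rows in first-appearance order of store, row 4 is store=ST17. weekday columns in first-appearance order: Thu, Wed, Sat, Fri; column 3 is Sat.
Long rows with store=ST17, weekday=Sat: units_sold = 625.

625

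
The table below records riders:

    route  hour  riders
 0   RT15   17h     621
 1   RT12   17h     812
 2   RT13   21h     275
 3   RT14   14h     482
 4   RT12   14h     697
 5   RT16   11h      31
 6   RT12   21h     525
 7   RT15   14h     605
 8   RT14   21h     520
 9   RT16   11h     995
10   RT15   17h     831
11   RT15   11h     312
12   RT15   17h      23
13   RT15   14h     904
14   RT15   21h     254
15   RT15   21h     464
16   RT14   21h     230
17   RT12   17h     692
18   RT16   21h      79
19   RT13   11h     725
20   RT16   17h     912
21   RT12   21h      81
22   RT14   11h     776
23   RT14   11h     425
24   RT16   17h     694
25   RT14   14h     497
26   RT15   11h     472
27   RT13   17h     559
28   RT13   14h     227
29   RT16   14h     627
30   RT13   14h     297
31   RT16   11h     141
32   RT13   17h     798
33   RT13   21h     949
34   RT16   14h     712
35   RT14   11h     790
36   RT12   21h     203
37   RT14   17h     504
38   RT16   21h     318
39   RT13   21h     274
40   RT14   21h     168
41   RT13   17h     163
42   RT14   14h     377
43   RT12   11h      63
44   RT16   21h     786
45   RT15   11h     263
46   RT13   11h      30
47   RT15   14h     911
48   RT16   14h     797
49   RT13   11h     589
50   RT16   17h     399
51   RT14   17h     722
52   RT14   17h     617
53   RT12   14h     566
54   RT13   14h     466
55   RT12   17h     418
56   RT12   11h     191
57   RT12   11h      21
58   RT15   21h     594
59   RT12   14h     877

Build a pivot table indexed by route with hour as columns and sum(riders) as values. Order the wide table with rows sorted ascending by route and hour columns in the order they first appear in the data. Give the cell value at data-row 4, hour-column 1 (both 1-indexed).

With rows sorted ascending by route, row 4 is route=RT15. hour columns in first-appearance order: 17h, 21h, 14h, 11h; column 1 is 17h.
Long rows with route=RT15, hour=17h: 621 + 831 + 23 = 1475.

1475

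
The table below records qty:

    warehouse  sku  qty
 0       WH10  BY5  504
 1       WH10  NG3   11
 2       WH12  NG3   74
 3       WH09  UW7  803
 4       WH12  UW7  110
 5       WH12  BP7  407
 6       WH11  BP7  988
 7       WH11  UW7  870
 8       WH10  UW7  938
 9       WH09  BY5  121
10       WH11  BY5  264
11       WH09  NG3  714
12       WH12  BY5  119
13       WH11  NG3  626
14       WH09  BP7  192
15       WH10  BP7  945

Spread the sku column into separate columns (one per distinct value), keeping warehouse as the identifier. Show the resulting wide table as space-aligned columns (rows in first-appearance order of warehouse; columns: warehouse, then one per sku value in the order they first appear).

Columns: warehouse plus the 4 distinct sku values (BY5, NG3, UW7, BP7).
For example, row WH10 column BY5 takes qty=504 from the long row (WH10, BY5).

warehouse  BY5  NG3  UW7  BP7
WH10       504  11   938  945
WH12       119  74   110  407
WH09       121  714  803  192
WH11       264  626  870  988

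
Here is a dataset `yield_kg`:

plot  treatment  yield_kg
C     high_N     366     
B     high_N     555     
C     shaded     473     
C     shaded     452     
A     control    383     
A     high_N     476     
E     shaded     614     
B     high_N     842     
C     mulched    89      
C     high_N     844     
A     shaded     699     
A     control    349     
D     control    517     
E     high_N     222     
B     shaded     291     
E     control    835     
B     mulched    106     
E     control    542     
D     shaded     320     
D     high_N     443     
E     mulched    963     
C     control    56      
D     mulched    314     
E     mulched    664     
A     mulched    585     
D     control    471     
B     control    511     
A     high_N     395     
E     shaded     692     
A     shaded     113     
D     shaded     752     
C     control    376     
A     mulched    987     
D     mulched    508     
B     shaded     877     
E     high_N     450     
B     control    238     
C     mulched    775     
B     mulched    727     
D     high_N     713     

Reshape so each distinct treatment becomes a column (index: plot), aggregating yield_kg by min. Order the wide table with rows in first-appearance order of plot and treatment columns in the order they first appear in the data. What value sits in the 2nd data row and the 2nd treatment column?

291

With rows in first-appearance order of plot, row 2 is plot=B. treatment columns in first-appearance order: high_N, shaded, control, mulched; column 2 is shaded.
Long rows with plot=B, treatment=shaded: min(291, 877) = 291.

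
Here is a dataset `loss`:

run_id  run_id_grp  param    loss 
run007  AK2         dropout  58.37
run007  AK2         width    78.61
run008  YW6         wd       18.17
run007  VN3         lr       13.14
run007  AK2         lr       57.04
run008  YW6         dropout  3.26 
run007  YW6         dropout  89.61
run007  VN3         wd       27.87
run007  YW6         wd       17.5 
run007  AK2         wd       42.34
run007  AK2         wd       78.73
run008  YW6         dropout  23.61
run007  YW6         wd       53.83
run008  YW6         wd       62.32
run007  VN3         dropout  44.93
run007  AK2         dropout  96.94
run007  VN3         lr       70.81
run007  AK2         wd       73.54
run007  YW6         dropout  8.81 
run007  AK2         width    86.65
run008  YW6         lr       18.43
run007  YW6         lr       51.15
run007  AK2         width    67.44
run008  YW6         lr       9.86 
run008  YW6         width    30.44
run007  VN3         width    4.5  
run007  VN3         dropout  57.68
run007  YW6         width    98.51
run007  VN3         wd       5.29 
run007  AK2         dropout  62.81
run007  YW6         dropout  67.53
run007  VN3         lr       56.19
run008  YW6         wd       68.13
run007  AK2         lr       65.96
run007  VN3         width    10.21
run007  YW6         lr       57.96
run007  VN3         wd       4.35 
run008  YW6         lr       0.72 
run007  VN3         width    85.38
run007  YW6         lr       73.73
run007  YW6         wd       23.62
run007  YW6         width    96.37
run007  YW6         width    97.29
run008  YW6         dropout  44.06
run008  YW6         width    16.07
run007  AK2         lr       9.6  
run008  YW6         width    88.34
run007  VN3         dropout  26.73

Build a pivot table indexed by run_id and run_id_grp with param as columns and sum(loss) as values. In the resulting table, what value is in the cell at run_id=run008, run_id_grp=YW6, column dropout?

Rows with run_id=run008, run_id_grp=YW6 and param=dropout: loss values are 3.26, 23.61, 44.06.
3.26 + 23.61 + 44.06 = 70.93.

70.93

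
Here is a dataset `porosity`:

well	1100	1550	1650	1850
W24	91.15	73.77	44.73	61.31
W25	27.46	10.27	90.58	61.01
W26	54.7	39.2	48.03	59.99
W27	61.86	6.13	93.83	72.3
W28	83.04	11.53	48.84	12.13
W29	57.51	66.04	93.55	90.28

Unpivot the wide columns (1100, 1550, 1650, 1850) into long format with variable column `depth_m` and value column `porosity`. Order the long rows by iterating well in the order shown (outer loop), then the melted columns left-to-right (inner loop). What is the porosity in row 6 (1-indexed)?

10.27

24 rows total (6 × 4). Row 6: index ⌊(6-1)/4⌋ = 1 into well → W25; (6-1) mod 4 = 1 into the melted columns → 1550.
So row 6 is (W25, 1550, 10.27); porosity = 10.27.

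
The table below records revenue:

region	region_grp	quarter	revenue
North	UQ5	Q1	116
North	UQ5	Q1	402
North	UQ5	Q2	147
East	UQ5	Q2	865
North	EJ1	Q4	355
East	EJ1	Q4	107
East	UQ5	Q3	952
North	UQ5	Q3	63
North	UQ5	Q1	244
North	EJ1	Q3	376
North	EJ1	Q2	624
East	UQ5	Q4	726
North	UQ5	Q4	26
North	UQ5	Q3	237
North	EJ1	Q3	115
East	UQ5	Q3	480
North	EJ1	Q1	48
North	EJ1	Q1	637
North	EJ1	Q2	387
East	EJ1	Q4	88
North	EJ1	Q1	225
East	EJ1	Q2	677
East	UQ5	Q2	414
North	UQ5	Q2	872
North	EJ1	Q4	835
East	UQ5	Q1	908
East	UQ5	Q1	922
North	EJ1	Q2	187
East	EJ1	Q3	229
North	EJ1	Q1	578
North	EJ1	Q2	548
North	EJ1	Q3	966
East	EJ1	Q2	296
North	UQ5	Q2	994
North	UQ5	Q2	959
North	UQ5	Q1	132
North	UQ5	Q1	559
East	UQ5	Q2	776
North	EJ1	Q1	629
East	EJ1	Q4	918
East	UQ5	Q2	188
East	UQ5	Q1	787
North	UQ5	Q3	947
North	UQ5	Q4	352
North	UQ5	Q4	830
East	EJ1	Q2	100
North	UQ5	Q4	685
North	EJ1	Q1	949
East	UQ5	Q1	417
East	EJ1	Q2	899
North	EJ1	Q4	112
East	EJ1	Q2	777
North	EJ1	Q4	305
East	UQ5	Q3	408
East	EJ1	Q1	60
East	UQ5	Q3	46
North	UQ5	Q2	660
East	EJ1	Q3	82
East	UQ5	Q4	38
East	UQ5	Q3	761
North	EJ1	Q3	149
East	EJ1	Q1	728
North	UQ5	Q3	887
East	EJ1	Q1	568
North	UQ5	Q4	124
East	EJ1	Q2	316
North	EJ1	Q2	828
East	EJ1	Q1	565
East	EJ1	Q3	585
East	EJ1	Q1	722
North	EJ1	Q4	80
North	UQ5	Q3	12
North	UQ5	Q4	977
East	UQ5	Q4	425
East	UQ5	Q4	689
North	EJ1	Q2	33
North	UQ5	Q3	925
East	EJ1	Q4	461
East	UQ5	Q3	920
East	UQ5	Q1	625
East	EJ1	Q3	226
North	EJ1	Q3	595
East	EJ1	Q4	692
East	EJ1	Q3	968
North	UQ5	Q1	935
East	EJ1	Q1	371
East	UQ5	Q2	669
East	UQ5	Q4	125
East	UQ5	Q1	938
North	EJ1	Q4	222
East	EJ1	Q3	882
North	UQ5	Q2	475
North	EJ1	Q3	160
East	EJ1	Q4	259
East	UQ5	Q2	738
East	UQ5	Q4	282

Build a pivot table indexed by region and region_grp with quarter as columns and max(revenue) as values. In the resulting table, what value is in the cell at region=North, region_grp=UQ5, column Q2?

Rows with region=North, region_grp=UQ5 and quarter=Q2: revenue values are 147, 872, 994, 959, 660, 475.
max(147, 872, 994, 959, 660, 475) = 994.

994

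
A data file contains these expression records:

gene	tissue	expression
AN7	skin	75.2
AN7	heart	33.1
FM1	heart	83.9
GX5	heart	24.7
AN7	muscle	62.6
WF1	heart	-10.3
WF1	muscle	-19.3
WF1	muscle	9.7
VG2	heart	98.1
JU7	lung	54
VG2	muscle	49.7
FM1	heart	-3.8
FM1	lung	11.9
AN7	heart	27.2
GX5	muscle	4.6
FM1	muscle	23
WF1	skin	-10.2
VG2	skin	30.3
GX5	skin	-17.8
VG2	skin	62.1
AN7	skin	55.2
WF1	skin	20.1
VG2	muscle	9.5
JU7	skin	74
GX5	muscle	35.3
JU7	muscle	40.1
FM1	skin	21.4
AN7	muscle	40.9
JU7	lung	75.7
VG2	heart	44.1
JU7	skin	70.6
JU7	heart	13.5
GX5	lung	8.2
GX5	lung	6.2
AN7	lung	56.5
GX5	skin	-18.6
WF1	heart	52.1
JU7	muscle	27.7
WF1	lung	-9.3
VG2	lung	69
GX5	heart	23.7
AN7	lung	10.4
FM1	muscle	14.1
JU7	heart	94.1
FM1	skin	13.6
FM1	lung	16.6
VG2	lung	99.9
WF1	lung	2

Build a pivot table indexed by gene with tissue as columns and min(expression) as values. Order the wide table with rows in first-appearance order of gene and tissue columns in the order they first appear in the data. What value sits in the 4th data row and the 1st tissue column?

With rows in first-appearance order of gene, row 4 is gene=WF1. tissue columns in first-appearance order: skin, heart, muscle, lung; column 1 is skin.
Long rows with gene=WF1, tissue=skin: min(-10.2, 20.1) = -10.2.

-10.2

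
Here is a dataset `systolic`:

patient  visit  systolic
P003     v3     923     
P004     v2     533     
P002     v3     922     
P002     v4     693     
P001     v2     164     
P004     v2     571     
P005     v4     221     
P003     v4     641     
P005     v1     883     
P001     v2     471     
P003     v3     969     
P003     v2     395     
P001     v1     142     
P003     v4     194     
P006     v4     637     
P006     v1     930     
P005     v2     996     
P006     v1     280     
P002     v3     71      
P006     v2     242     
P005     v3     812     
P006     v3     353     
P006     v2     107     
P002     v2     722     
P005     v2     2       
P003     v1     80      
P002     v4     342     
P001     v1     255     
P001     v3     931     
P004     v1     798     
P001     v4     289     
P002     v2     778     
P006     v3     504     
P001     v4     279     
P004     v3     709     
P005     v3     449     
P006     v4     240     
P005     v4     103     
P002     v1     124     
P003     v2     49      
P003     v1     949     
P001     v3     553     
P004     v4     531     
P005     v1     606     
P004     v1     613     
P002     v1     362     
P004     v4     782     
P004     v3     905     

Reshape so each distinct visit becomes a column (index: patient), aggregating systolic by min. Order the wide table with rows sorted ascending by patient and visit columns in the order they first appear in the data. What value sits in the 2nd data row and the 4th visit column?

124

With rows sorted ascending by patient, row 2 is patient=P002. visit columns in first-appearance order: v3, v2, v4, v1; column 4 is v1.
Long rows with patient=P002, visit=v1: min(124, 362) = 124.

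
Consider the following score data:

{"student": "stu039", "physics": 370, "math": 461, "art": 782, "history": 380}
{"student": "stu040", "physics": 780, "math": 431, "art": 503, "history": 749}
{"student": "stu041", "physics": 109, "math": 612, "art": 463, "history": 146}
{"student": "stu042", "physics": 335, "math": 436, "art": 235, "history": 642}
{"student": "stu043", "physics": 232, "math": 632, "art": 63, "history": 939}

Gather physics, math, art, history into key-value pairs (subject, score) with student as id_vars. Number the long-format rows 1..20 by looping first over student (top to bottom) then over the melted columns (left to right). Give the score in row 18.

20 rows total (5 × 4). Row 18: index ⌊(18-1)/4⌋ = 4 into student → stu043; (18-1) mod 4 = 1 into the melted columns → math.
So row 18 is (stu043, math, 632); score = 632.

632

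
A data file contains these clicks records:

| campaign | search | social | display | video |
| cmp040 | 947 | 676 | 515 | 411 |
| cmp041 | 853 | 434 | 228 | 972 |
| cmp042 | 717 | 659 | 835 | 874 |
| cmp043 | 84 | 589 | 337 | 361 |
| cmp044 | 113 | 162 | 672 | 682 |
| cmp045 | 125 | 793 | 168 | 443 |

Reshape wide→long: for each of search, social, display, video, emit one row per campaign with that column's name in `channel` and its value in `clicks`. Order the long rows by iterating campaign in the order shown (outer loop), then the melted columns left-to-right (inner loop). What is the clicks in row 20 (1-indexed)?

682

24 rows total (6 × 4). Row 20: index ⌊(20-1)/4⌋ = 4 into campaign → cmp044; (20-1) mod 4 = 3 into the melted columns → video.
So row 20 is (cmp044, video, 682); clicks = 682.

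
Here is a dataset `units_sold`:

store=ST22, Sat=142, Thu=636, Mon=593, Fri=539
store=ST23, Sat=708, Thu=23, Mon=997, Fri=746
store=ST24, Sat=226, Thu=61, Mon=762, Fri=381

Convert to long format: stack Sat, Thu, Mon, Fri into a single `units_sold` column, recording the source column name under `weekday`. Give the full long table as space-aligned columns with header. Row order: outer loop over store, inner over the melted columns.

store  weekday  units_sold
ST22   Sat      142       
ST22   Thu      636       
ST22   Mon      593       
ST22   Fri      539       
ST23   Sat      708       
ST23   Thu      23        
ST23   Mon      997       
ST23   Fri      746       
ST24   Sat      226       
ST24   Thu      61        
ST24   Mon      762       
ST24   Fri      381       

Each (store, column) pair becomes one row: 3 × 4 = 12 rows.
For example, (ST22, Sat) → units_sold=142.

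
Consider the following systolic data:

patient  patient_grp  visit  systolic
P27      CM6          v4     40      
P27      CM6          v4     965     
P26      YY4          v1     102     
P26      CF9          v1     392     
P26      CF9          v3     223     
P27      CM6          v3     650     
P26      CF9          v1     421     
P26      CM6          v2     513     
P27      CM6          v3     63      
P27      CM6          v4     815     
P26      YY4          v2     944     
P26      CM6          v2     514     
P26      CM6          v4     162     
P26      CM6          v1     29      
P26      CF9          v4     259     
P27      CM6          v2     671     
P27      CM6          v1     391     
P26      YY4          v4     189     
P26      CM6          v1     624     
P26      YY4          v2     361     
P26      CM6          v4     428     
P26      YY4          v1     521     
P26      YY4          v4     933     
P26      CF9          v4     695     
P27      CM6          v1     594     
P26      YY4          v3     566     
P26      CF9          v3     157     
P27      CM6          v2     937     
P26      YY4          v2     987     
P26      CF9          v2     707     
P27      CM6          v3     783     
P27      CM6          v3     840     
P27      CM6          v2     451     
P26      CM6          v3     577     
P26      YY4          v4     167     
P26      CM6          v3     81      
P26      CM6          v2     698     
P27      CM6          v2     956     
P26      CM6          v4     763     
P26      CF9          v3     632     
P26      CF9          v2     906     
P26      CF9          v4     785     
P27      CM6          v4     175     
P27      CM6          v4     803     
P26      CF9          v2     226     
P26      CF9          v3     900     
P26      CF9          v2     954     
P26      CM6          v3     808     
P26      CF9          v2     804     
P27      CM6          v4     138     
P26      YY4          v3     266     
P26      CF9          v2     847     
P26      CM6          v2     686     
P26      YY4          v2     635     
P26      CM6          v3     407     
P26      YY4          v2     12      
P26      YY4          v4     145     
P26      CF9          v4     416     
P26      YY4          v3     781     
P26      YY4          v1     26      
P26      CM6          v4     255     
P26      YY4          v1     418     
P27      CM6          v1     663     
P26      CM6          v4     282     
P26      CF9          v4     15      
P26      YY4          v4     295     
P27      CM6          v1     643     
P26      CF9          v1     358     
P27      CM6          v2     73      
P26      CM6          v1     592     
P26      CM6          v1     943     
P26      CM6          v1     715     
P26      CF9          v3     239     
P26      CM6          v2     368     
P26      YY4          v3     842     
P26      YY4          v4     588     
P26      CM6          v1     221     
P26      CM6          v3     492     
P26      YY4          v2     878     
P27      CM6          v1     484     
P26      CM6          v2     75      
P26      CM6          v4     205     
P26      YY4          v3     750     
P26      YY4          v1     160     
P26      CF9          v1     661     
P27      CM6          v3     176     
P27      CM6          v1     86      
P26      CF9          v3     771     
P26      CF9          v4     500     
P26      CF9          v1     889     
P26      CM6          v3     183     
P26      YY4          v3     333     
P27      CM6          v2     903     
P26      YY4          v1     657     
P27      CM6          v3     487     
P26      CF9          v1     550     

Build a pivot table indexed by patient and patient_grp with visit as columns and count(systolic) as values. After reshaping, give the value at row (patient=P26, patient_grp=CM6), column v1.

Rows with patient=P26, patient_grp=CM6 and visit=v1: systolic values are 29, 624, 592, 943, 715, 221.
6 rows match — count = 6.

6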